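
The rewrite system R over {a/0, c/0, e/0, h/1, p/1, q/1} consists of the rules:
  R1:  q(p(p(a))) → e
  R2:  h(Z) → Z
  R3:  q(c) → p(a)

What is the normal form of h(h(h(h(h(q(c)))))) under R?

1. h(h(h(h(h(q(c))))))  →  h(h(h(h(q(c)))))   [R2 at ε]
2. h(h(h(h(q(c)))))  →  h(h(h(q(c))))   [R2 at ε]
3. h(h(h(q(c))))  →  h(h(q(c)))   [R2 at ε]
4. h(h(q(c)))  →  h(q(c))   [R2 at ε]
5. h(q(c))  →  q(c)   [R2 at ε]
6. q(c)  →  p(a)   [R3 at ε]

p(a)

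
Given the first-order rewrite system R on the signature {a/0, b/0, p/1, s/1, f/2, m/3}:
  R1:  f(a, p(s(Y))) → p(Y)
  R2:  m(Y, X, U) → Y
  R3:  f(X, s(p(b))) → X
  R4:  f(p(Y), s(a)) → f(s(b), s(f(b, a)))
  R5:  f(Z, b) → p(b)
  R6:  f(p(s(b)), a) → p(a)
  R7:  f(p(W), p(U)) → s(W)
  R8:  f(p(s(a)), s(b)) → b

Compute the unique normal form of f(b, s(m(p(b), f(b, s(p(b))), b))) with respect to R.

b

1. f(b, s(m(p(b), f(b, s(p(b))), b)))  →  f(b, s(p(b)))   [R2 at 2.1]
2. f(b, s(p(b)))  →  b   [R3 at ε]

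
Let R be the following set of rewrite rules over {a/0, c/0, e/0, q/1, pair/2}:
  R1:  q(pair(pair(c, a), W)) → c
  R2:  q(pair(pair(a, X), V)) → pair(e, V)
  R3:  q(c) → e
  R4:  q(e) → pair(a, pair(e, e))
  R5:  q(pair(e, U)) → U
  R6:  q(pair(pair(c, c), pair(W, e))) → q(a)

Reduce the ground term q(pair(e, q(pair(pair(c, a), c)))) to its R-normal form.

1. q(pair(e, q(pair(pair(c, a), c))))  →  q(pair(pair(c, a), c))   [R5 at ε]
2. q(pair(pair(c, a), c))  →  c   [R1 at ε]

c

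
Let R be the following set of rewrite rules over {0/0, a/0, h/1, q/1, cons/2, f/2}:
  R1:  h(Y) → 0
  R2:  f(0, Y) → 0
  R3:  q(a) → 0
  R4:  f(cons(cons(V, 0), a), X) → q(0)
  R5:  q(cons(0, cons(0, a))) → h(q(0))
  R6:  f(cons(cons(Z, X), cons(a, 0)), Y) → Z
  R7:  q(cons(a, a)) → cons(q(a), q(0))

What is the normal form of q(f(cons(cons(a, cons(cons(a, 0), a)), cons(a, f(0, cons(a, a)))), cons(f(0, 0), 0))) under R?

0

1. q(f(cons(cons(a, cons(cons(a, 0), a)), cons(a, f(0, cons(a, a)))), cons(f(0, 0), 0)))  →  q(f(cons(cons(a, cons(cons(a, 0), a)), cons(a, 0)), cons(f(0, 0), 0)))   [R2 at 1.1.2.2]
2. q(f(cons(cons(a, cons(cons(a, 0), a)), cons(a, 0)), cons(f(0, 0), 0)))  →  q(a)   [R6 at 1]
3. q(a)  →  0   [R3 at ε]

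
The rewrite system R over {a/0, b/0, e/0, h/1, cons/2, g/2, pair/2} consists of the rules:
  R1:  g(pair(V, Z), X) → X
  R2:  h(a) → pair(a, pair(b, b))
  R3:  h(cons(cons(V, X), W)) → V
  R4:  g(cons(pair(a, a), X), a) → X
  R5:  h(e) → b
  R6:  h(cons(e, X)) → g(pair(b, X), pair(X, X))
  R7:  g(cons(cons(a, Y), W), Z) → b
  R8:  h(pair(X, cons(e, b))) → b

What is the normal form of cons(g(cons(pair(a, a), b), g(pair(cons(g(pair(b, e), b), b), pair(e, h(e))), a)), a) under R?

1. cons(g(cons(pair(a, a), b), g(pair(cons(g(pair(b, e), b), b), pair(e, h(e))), a)), a)  →  cons(g(cons(pair(a, a), b), a), a)   [R1 at 1.2]
2. cons(g(cons(pair(a, a), b), a), a)  →  cons(b, a)   [R4 at 1]

cons(b, a)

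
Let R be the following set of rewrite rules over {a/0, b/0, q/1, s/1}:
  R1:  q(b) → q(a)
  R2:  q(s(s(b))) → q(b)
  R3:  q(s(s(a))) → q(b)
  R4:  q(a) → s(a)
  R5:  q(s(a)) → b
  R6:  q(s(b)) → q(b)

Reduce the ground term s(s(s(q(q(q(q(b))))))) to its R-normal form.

s(s(s(b)))

1. s(s(s(q(q(q(q(b)))))))  →  s(s(s(q(q(q(q(a)))))))   [R1 at 1.1.1.1.1.1]
2. s(s(s(q(q(q(q(a)))))))  →  s(s(s(q(q(q(s(a)))))))   [R4 at 1.1.1.1.1.1]
3. s(s(s(q(q(q(s(a)))))))  →  s(s(s(q(q(b)))))   [R5 at 1.1.1.1.1]
4. s(s(s(q(q(b)))))  →  s(s(s(q(q(a)))))   [R1 at 1.1.1.1]
5. s(s(s(q(q(a)))))  →  s(s(s(q(s(a)))))   [R4 at 1.1.1.1]
6. s(s(s(q(s(a)))))  →  s(s(s(b)))   [R5 at 1.1.1]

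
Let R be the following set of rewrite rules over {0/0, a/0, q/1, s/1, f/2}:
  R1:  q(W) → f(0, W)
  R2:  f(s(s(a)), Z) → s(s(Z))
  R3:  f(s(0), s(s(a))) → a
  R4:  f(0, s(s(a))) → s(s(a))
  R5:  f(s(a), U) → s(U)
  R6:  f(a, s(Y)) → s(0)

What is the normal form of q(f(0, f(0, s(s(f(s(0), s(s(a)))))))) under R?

1. q(f(0, f(0, s(s(f(s(0), s(s(a))))))))  →  f(0, f(0, f(0, s(s(f(s(0), s(s(a))))))))   [R1 at ε]
2. f(0, f(0, f(0, s(s(f(s(0), s(s(a))))))))  →  f(0, f(0, f(0, s(s(a)))))   [R3 at 2.2.2.1.1]
3. f(0, f(0, f(0, s(s(a)))))  →  f(0, f(0, s(s(a))))   [R4 at 2.2]
4. f(0, f(0, s(s(a))))  →  f(0, s(s(a)))   [R4 at 2]
5. f(0, s(s(a)))  →  s(s(a))   [R4 at ε]

s(s(a))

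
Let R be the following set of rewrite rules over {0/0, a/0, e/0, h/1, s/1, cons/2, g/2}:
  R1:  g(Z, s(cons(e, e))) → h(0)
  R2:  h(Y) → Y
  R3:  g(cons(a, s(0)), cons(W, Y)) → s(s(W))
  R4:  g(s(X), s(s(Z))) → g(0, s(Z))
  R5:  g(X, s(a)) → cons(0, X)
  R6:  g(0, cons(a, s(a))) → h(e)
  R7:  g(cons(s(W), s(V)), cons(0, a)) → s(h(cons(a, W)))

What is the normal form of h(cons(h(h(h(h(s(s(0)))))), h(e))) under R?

cons(s(s(0)), e)

1. h(cons(h(h(h(h(s(s(0)))))), h(e)))  →  cons(h(h(h(h(s(s(0)))))), h(e))   [R2 at ε]
2. cons(h(h(h(h(s(s(0)))))), h(e))  →  cons(h(h(h(s(s(0))))), h(e))   [R2 at 1]
3. cons(h(h(h(s(s(0))))), h(e))  →  cons(h(h(s(s(0)))), h(e))   [R2 at 1]
4. cons(h(h(s(s(0)))), h(e))  →  cons(h(s(s(0))), h(e))   [R2 at 1]
5. cons(h(s(s(0))), h(e))  →  cons(s(s(0)), h(e))   [R2 at 1]
6. cons(s(s(0)), h(e))  →  cons(s(s(0)), e)   [R2 at 2]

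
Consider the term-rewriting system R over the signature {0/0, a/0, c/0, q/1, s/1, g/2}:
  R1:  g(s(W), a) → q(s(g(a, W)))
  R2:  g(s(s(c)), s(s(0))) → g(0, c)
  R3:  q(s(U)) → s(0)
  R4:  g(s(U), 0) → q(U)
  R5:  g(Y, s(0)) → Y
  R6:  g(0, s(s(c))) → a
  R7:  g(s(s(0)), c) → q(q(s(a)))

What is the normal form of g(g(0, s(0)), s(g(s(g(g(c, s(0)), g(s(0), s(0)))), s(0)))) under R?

1. g(g(0, s(0)), s(g(s(g(g(c, s(0)), g(s(0), s(0)))), s(0))))  →  g(0, s(g(s(g(g(c, s(0)), g(s(0), s(0)))), s(0))))   [R5 at 1]
2. g(0, s(g(s(g(g(c, s(0)), g(s(0), s(0)))), s(0))))  →  g(0, s(s(g(g(c, s(0)), g(s(0), s(0))))))   [R5 at 2.1]
3. g(0, s(s(g(g(c, s(0)), g(s(0), s(0))))))  →  g(0, s(s(g(c, g(s(0), s(0))))))   [R5 at 2.1.1.1]
4. g(0, s(s(g(c, g(s(0), s(0))))))  →  g(0, s(s(g(c, s(0)))))   [R5 at 2.1.1.2]
5. g(0, s(s(g(c, s(0)))))  →  g(0, s(s(c)))   [R5 at 2.1.1]
6. g(0, s(s(c)))  →  a   [R6 at ε]

a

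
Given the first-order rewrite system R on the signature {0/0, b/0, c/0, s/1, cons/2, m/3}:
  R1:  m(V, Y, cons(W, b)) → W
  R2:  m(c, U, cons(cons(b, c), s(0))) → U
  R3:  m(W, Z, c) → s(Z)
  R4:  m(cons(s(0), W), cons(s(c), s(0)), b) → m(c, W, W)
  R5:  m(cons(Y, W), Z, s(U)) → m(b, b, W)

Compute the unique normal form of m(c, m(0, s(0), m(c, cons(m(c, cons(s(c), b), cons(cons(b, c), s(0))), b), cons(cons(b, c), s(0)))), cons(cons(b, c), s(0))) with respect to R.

cons(s(c), b)

1. m(c, m(0, s(0), m(c, cons(m(c, cons(s(c), b), cons(cons(b, c), s(0))), b), cons(cons(b, c), s(0)))), cons(cons(b, c), s(0)))  →  m(0, s(0), m(c, cons(m(c, cons(s(c), b), cons(cons(b, c), s(0))), b), cons(cons(b, c), s(0))))   [R2 at ε]
2. m(0, s(0), m(c, cons(m(c, cons(s(c), b), cons(cons(b, c), s(0))), b), cons(cons(b, c), s(0))))  →  m(0, s(0), cons(m(c, cons(s(c), b), cons(cons(b, c), s(0))), b))   [R2 at 3]
3. m(0, s(0), cons(m(c, cons(s(c), b), cons(cons(b, c), s(0))), b))  →  m(c, cons(s(c), b), cons(cons(b, c), s(0)))   [R1 at ε]
4. m(c, cons(s(c), b), cons(cons(b, c), s(0)))  →  cons(s(c), b)   [R2 at ε]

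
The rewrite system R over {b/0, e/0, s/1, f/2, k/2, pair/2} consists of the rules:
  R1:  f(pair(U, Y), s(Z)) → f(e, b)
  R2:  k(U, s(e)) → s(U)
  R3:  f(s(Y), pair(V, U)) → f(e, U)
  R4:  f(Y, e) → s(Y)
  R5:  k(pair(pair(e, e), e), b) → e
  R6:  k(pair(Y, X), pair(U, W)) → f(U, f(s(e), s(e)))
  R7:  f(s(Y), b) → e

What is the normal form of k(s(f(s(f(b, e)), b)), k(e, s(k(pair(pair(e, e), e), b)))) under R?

s(s(e))

1. k(s(f(s(f(b, e)), b)), k(e, s(k(pair(pair(e, e), e), b))))  →  k(s(e), k(e, s(k(pair(pair(e, e), e), b))))   [R7 at 1.1]
2. k(s(e), k(e, s(k(pair(pair(e, e), e), b))))  →  k(s(e), k(e, s(e)))   [R5 at 2.2.1]
3. k(s(e), k(e, s(e)))  →  k(s(e), s(e))   [R2 at 2]
4. k(s(e), s(e))  →  s(s(e))   [R2 at ε]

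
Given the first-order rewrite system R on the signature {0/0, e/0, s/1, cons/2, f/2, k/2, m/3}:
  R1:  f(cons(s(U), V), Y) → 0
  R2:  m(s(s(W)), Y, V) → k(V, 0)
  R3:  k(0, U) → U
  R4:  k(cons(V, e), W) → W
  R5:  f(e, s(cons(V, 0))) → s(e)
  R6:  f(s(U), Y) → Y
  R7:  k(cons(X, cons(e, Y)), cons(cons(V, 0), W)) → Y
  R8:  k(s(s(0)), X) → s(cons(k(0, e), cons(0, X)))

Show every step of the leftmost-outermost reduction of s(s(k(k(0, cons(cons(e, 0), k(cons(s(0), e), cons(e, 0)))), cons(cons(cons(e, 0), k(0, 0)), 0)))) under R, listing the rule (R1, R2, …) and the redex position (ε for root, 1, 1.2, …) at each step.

1. s(s(k(k(0, cons(cons(e, 0), k(cons(s(0), e), cons(e, 0)))), cons(cons(cons(e, 0), k(0, 0)), 0))))  →  s(s(k(cons(cons(e, 0), k(cons(s(0), e), cons(e, 0))), cons(cons(cons(e, 0), k(0, 0)), 0))))   [R3 at 1.1.1]
2. s(s(k(cons(cons(e, 0), k(cons(s(0), e), cons(e, 0))), cons(cons(cons(e, 0), k(0, 0)), 0))))  →  s(s(k(cons(cons(e, 0), cons(e, 0)), cons(cons(cons(e, 0), k(0, 0)), 0))))   [R4 at 1.1.1.2]
3. s(s(k(cons(cons(e, 0), cons(e, 0)), cons(cons(cons(e, 0), k(0, 0)), 0))))  →  s(s(k(cons(cons(e, 0), cons(e, 0)), cons(cons(cons(e, 0), 0), 0))))   [R3 at 1.1.2.1.2]
4. s(s(k(cons(cons(e, 0), cons(e, 0)), cons(cons(cons(e, 0), 0), 0))))  →  s(s(0))   [R7 at 1.1]

s(s(0))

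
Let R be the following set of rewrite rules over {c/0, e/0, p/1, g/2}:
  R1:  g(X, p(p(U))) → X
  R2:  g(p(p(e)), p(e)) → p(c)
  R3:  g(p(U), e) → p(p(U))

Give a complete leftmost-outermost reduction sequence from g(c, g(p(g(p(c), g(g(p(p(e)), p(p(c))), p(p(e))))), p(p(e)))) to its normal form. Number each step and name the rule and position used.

c

1. g(c, g(p(g(p(c), g(g(p(p(e)), p(p(c))), p(p(e))))), p(p(e))))  →  g(c, p(g(p(c), g(g(p(p(e)), p(p(c))), p(p(e))))))   [R1 at 2]
2. g(c, p(g(p(c), g(g(p(p(e)), p(p(c))), p(p(e))))))  →  g(c, p(g(p(c), g(p(p(e)), p(p(c))))))   [R1 at 2.1.2]
3. g(c, p(g(p(c), g(p(p(e)), p(p(c))))))  →  g(c, p(g(p(c), p(p(e)))))   [R1 at 2.1.2]
4. g(c, p(g(p(c), p(p(e)))))  →  g(c, p(p(c)))   [R1 at 2.1]
5. g(c, p(p(c)))  →  c   [R1 at ε]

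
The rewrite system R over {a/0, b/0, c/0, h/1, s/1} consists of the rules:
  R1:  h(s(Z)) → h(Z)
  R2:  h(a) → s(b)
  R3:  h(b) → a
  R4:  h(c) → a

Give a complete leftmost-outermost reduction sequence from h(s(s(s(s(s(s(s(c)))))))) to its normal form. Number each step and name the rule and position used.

1. h(s(s(s(s(s(s(s(c))))))))  →  h(s(s(s(s(s(s(c)))))))   [R1 at ε]
2. h(s(s(s(s(s(s(c)))))))  →  h(s(s(s(s(s(c))))))   [R1 at ε]
3. h(s(s(s(s(s(c))))))  →  h(s(s(s(s(c)))))   [R1 at ε]
4. h(s(s(s(s(c)))))  →  h(s(s(s(c))))   [R1 at ε]
5. h(s(s(s(c))))  →  h(s(s(c)))   [R1 at ε]
6. h(s(s(c)))  →  h(s(c))   [R1 at ε]
7. h(s(c))  →  h(c)   [R1 at ε]
8. h(c)  →  a   [R4 at ε]

a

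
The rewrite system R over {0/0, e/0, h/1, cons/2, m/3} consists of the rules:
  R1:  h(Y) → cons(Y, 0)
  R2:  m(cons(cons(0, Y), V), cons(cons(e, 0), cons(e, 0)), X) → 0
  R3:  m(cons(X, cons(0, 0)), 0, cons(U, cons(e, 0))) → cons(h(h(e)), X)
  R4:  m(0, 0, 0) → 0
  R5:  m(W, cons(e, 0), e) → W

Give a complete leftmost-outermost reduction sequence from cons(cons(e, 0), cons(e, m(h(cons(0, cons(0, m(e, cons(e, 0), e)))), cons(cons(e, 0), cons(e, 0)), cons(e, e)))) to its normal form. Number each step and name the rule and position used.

1. cons(cons(e, 0), cons(e, m(h(cons(0, cons(0, m(e, cons(e, 0), e)))), cons(cons(e, 0), cons(e, 0)), cons(e, e))))  →  cons(cons(e, 0), cons(e, m(cons(cons(0, cons(0, m(e, cons(e, 0), e))), 0), cons(cons(e, 0), cons(e, 0)), cons(e, e))))   [R1 at 2.2.1]
2. cons(cons(e, 0), cons(e, m(cons(cons(0, cons(0, m(e, cons(e, 0), e))), 0), cons(cons(e, 0), cons(e, 0)), cons(e, e))))  →  cons(cons(e, 0), cons(e, 0))   [R2 at 2.2]

cons(cons(e, 0), cons(e, 0))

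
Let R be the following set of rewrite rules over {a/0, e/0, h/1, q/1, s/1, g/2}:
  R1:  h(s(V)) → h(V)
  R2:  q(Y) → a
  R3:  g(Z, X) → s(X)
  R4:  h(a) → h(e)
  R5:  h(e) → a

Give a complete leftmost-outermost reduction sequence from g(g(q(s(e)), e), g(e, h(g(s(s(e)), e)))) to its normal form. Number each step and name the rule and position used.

1. g(g(q(s(e)), e), g(e, h(g(s(s(e)), e))))  →  s(g(e, h(g(s(s(e)), e))))   [R3 at ε]
2. s(g(e, h(g(s(s(e)), e))))  →  s(s(h(g(s(s(e)), e))))   [R3 at 1]
3. s(s(h(g(s(s(e)), e))))  →  s(s(h(s(e))))   [R3 at 1.1.1]
4. s(s(h(s(e))))  →  s(s(h(e)))   [R1 at 1.1]
5. s(s(h(e)))  →  s(s(a))   [R5 at 1.1]

s(s(a))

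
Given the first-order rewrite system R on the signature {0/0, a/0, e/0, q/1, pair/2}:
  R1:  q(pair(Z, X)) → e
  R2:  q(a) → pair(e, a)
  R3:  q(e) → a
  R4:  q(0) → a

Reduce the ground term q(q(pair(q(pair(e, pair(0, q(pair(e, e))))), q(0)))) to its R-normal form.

a

1. q(q(pair(q(pair(e, pair(0, q(pair(e, e))))), q(0))))  →  q(e)   [R1 at 1]
2. q(e)  →  a   [R3 at ε]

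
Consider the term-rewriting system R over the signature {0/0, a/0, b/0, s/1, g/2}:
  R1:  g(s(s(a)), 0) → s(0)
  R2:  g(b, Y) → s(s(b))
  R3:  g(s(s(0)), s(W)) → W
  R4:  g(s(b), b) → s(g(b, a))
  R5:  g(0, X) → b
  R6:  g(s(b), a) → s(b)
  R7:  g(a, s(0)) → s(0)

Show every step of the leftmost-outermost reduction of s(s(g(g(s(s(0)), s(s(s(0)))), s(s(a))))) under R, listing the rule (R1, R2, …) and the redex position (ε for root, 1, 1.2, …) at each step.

s(s(s(a)))

1. s(s(g(g(s(s(0)), s(s(s(0)))), s(s(a)))))  →  s(s(g(s(s(0)), s(s(a)))))   [R3 at 1.1.1]
2. s(s(g(s(s(0)), s(s(a)))))  →  s(s(s(a)))   [R3 at 1.1]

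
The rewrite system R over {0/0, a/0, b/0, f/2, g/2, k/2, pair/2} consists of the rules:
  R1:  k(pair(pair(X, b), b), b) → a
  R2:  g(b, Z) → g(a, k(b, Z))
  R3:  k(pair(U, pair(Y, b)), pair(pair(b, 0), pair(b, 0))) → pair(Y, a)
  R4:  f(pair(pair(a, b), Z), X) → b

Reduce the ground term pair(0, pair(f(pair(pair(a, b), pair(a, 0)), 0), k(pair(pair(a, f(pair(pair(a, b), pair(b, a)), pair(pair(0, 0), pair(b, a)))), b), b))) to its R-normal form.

1. pair(0, pair(f(pair(pair(a, b), pair(a, 0)), 0), k(pair(pair(a, f(pair(pair(a, b), pair(b, a)), pair(pair(0, 0), pair(b, a)))), b), b)))  →  pair(0, pair(b, k(pair(pair(a, f(pair(pair(a, b), pair(b, a)), pair(pair(0, 0), pair(b, a)))), b), b)))   [R4 at 2.1]
2. pair(0, pair(b, k(pair(pair(a, f(pair(pair(a, b), pair(b, a)), pair(pair(0, 0), pair(b, a)))), b), b)))  →  pair(0, pair(b, k(pair(pair(a, b), b), b)))   [R4 at 2.2.1.1.2]
3. pair(0, pair(b, k(pair(pair(a, b), b), b)))  →  pair(0, pair(b, a))   [R1 at 2.2]

pair(0, pair(b, a))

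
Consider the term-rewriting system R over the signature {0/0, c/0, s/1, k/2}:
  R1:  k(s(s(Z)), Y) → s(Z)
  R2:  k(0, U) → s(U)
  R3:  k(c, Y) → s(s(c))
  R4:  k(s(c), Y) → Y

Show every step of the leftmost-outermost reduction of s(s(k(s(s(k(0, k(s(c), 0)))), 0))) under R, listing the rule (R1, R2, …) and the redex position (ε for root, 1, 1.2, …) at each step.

s(s(s(s(0))))

1. s(s(k(s(s(k(0, k(s(c), 0)))), 0)))  →  s(s(s(k(0, k(s(c), 0)))))   [R1 at 1.1]
2. s(s(s(k(0, k(s(c), 0)))))  →  s(s(s(s(k(s(c), 0)))))   [R2 at 1.1.1]
3. s(s(s(s(k(s(c), 0)))))  →  s(s(s(s(0))))   [R4 at 1.1.1.1]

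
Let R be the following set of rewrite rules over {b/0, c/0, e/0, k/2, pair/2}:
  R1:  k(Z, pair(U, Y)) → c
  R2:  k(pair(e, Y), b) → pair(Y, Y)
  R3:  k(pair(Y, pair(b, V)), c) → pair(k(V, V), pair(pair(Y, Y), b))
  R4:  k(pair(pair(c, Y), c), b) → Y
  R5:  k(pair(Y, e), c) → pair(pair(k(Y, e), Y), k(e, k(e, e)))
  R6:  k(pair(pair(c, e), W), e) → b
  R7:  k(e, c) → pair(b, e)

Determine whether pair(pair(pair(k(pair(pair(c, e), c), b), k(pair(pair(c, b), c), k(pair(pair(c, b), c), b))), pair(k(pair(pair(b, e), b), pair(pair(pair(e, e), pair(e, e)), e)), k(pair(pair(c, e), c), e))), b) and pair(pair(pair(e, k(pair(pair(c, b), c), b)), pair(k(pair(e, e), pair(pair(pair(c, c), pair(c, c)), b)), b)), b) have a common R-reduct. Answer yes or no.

Reduce t₁ = pair(pair(pair(k(pair(pair(c, e), c), b), k(pair(pair(c, b), c), k(pair(pair(c, b), c), b))), pair(k(pair(pair(b, e), b), pair(pair(pair(e, e), pair(e, e)), e)), k(pair(pair(c, e), c), e))), b):
1. pair(pair(pair(k(pair(pair(c, e), c), b), k(pair(pair(c, b), c), k(pair(pair(c, b), c), b))), pair(k(pair(pair(b, e), b), pair(pair(pair(e, e), pair(e, e)), e)), k(pair(pair(c, e), c), e))), b)  →  pair(pair(pair(e, k(pair(pair(c, b), c), k(pair(pair(c, b), c), b))), pair(k(pair(pair(b, e), b), pair(pair(pair(e, e), pair(e, e)), e)), k(pair(pair(c, e), c), e))), b)   [R4 at 1.1.1]
2. pair(pair(pair(e, k(pair(pair(c, b), c), k(pair(pair(c, b), c), b))), pair(k(pair(pair(b, e), b), pair(pair(pair(e, e), pair(e, e)), e)), k(pair(pair(c, e), c), e))), b)  →  pair(pair(pair(e, k(pair(pair(c, b), c), b)), pair(k(pair(pair(b, e), b), pair(pair(pair(e, e), pair(e, e)), e)), k(pair(pair(c, e), c), e))), b)   [R4 at 1.1.2.2]
3. pair(pair(pair(e, k(pair(pair(c, b), c), b)), pair(k(pair(pair(b, e), b), pair(pair(pair(e, e), pair(e, e)), e)), k(pair(pair(c, e), c), e))), b)  →  pair(pair(pair(e, b), pair(k(pair(pair(b, e), b), pair(pair(pair(e, e), pair(e, e)), e)), k(pair(pair(c, e), c), e))), b)   [R4 at 1.1.2]
4. pair(pair(pair(e, b), pair(k(pair(pair(b, e), b), pair(pair(pair(e, e), pair(e, e)), e)), k(pair(pair(c, e), c), e))), b)  →  pair(pair(pair(e, b), pair(c, k(pair(pair(c, e), c), e))), b)   [R1 at 1.2.1]
5. pair(pair(pair(e, b), pair(c, k(pair(pair(c, e), c), e))), b)  →  pair(pair(pair(e, b), pair(c, b)), b)   [R6 at 1.2.2]

Reduce t₂ = pair(pair(pair(e, k(pair(pair(c, b), c), b)), pair(k(pair(e, e), pair(pair(pair(c, c), pair(c, c)), b)), b)), b):
1. pair(pair(pair(e, k(pair(pair(c, b), c), b)), pair(k(pair(e, e), pair(pair(pair(c, c), pair(c, c)), b)), b)), b)  →  pair(pair(pair(e, b), pair(k(pair(e, e), pair(pair(pair(c, c), pair(c, c)), b)), b)), b)   [R4 at 1.1.2]
2. pair(pair(pair(e, b), pair(k(pair(e, e), pair(pair(pair(c, c), pair(c, c)), b)), b)), b)  →  pair(pair(pair(e, b), pair(c, b)), b)   [R1 at 1.2.1]

yes — NF(t₁) = pair(pair(pair(e, b), pair(c, b)), b), NF(t₂) = pair(pair(pair(e, b), pair(c, b)), b)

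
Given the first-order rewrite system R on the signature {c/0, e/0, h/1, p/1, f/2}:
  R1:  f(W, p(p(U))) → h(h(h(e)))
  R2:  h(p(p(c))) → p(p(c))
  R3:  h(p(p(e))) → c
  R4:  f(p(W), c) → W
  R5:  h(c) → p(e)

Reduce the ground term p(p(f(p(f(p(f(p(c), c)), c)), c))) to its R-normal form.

1. p(p(f(p(f(p(f(p(c), c)), c)), c)))  →  p(p(f(p(f(p(c), c)), c)))   [R4 at 1.1]
2. p(p(f(p(f(p(c), c)), c)))  →  p(p(f(p(c), c)))   [R4 at 1.1]
3. p(p(f(p(c), c)))  →  p(p(c))   [R4 at 1.1]

p(p(c))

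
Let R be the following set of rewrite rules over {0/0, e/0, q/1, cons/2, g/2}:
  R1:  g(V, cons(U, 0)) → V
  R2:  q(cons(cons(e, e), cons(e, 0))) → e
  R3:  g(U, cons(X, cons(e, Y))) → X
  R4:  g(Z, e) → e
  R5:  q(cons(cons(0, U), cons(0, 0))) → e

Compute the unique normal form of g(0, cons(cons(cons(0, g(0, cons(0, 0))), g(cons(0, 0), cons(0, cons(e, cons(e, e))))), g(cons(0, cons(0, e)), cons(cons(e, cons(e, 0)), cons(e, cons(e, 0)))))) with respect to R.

1. g(0, cons(cons(cons(0, g(0, cons(0, 0))), g(cons(0, 0), cons(0, cons(e, cons(e, e))))), g(cons(0, cons(0, e)), cons(cons(e, cons(e, 0)), cons(e, cons(e, 0))))))  →  g(0, cons(cons(cons(0, 0), g(cons(0, 0), cons(0, cons(e, cons(e, e))))), g(cons(0, cons(0, e)), cons(cons(e, cons(e, 0)), cons(e, cons(e, 0))))))   [R1 at 2.1.1.2]
2. g(0, cons(cons(cons(0, 0), g(cons(0, 0), cons(0, cons(e, cons(e, e))))), g(cons(0, cons(0, e)), cons(cons(e, cons(e, 0)), cons(e, cons(e, 0))))))  →  g(0, cons(cons(cons(0, 0), 0), g(cons(0, cons(0, e)), cons(cons(e, cons(e, 0)), cons(e, cons(e, 0))))))   [R3 at 2.1.2]
3. g(0, cons(cons(cons(0, 0), 0), g(cons(0, cons(0, e)), cons(cons(e, cons(e, 0)), cons(e, cons(e, 0))))))  →  g(0, cons(cons(cons(0, 0), 0), cons(e, cons(e, 0))))   [R3 at 2.2]
4. g(0, cons(cons(cons(0, 0), 0), cons(e, cons(e, 0))))  →  cons(cons(0, 0), 0)   [R3 at ε]

cons(cons(0, 0), 0)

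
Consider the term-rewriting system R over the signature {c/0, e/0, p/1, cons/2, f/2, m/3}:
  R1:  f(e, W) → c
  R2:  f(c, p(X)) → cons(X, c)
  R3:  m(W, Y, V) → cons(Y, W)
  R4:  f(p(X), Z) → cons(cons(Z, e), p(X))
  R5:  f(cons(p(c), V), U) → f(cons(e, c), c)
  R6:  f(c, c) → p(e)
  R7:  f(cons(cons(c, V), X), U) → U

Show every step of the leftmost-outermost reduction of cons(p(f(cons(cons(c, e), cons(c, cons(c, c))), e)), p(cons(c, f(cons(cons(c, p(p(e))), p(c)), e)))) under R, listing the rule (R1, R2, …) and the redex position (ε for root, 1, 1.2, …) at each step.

cons(p(e), p(cons(c, e)))

1. cons(p(f(cons(cons(c, e), cons(c, cons(c, c))), e)), p(cons(c, f(cons(cons(c, p(p(e))), p(c)), e))))  →  cons(p(e), p(cons(c, f(cons(cons(c, p(p(e))), p(c)), e))))   [R7 at 1.1]
2. cons(p(e), p(cons(c, f(cons(cons(c, p(p(e))), p(c)), e))))  →  cons(p(e), p(cons(c, e)))   [R7 at 2.1.2]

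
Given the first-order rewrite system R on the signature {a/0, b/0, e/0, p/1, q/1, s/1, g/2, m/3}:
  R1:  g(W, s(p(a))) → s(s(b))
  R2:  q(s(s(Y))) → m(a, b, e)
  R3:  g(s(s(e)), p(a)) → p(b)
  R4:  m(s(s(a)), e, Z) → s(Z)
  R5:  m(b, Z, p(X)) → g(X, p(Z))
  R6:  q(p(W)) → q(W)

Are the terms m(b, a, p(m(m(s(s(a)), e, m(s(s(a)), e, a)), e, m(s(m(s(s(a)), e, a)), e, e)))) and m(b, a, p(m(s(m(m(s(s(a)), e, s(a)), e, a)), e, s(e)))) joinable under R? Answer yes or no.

yes — NF(t₁) = p(b), NF(t₂) = p(b)

Reduce t₁ = m(b, a, p(m(m(s(s(a)), e, m(s(s(a)), e, a)), e, m(s(m(s(s(a)), e, a)), e, e)))):
1. m(b, a, p(m(m(s(s(a)), e, m(s(s(a)), e, a)), e, m(s(m(s(s(a)), e, a)), e, e))))  →  g(m(m(s(s(a)), e, m(s(s(a)), e, a)), e, m(s(m(s(s(a)), e, a)), e, e)), p(a))   [R5 at ε]
2. g(m(m(s(s(a)), e, m(s(s(a)), e, a)), e, m(s(m(s(s(a)), e, a)), e, e)), p(a))  →  g(m(s(m(s(s(a)), e, a)), e, m(s(m(s(s(a)), e, a)), e, e)), p(a))   [R4 at 1.1]
3. g(m(s(m(s(s(a)), e, a)), e, m(s(m(s(s(a)), e, a)), e, e)), p(a))  →  g(m(s(s(a)), e, m(s(m(s(s(a)), e, a)), e, e)), p(a))   [R4 at 1.1.1]
4. g(m(s(s(a)), e, m(s(m(s(s(a)), e, a)), e, e)), p(a))  →  g(s(m(s(m(s(s(a)), e, a)), e, e)), p(a))   [R4 at 1]
5. g(s(m(s(m(s(s(a)), e, a)), e, e)), p(a))  →  g(s(m(s(s(a)), e, e)), p(a))   [R4 at 1.1.1.1]
6. g(s(m(s(s(a)), e, e)), p(a))  →  g(s(s(e)), p(a))   [R4 at 1.1]
7. g(s(s(e)), p(a))  →  p(b)   [R3 at ε]

Reduce t₂ = m(b, a, p(m(s(m(m(s(s(a)), e, s(a)), e, a)), e, s(e)))):
1. m(b, a, p(m(s(m(m(s(s(a)), e, s(a)), e, a)), e, s(e))))  →  g(m(s(m(m(s(s(a)), e, s(a)), e, a)), e, s(e)), p(a))   [R5 at ε]
2. g(m(s(m(m(s(s(a)), e, s(a)), e, a)), e, s(e)), p(a))  →  g(m(s(m(s(s(a)), e, a)), e, s(e)), p(a))   [R4 at 1.1.1.1]
3. g(m(s(m(s(s(a)), e, a)), e, s(e)), p(a))  →  g(m(s(s(a)), e, s(e)), p(a))   [R4 at 1.1.1]
4. g(m(s(s(a)), e, s(e)), p(a))  →  g(s(s(e)), p(a))   [R4 at 1]
5. g(s(s(e)), p(a))  →  p(b)   [R3 at ε]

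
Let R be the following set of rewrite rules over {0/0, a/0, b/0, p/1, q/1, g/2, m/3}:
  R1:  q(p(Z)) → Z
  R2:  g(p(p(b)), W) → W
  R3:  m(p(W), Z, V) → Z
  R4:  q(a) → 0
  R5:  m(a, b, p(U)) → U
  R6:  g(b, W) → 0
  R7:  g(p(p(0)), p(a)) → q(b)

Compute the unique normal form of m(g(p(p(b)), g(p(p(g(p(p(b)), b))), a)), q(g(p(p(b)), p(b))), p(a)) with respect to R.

a

1. m(g(p(p(b)), g(p(p(g(p(p(b)), b))), a)), q(g(p(p(b)), p(b))), p(a))  →  m(g(p(p(g(p(p(b)), b))), a), q(g(p(p(b)), p(b))), p(a))   [R2 at 1]
2. m(g(p(p(g(p(p(b)), b))), a), q(g(p(p(b)), p(b))), p(a))  →  m(g(p(p(b)), a), q(g(p(p(b)), p(b))), p(a))   [R2 at 1.1.1.1]
3. m(g(p(p(b)), a), q(g(p(p(b)), p(b))), p(a))  →  m(a, q(g(p(p(b)), p(b))), p(a))   [R2 at 1]
4. m(a, q(g(p(p(b)), p(b))), p(a))  →  m(a, q(p(b)), p(a))   [R2 at 2.1]
5. m(a, q(p(b)), p(a))  →  m(a, b, p(a))   [R1 at 2]
6. m(a, b, p(a))  →  a   [R5 at ε]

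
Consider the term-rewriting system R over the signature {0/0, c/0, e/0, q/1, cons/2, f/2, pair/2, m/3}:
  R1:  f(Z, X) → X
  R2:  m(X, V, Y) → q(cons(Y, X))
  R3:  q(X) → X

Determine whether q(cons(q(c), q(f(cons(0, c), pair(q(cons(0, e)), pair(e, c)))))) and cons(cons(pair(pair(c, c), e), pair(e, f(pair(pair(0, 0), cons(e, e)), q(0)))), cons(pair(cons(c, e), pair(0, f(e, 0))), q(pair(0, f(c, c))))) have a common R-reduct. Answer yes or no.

no — NF(t₁) = cons(c, pair(cons(0, e), pair(e, c))), NF(t₂) = cons(cons(pair(pair(c, c), e), pair(e, 0)), cons(pair(cons(c, e), pair(0, 0)), pair(0, c)))

Reduce t₁ = q(cons(q(c), q(f(cons(0, c), pair(q(cons(0, e)), pair(e, c)))))):
1. q(cons(q(c), q(f(cons(0, c), pair(q(cons(0, e)), pair(e, c))))))  →  cons(q(c), q(f(cons(0, c), pair(q(cons(0, e)), pair(e, c)))))   [R3 at ε]
2. cons(q(c), q(f(cons(0, c), pair(q(cons(0, e)), pair(e, c)))))  →  cons(c, q(f(cons(0, c), pair(q(cons(0, e)), pair(e, c)))))   [R3 at 1]
3. cons(c, q(f(cons(0, c), pair(q(cons(0, e)), pair(e, c)))))  →  cons(c, f(cons(0, c), pair(q(cons(0, e)), pair(e, c))))   [R3 at 2]
4. cons(c, f(cons(0, c), pair(q(cons(0, e)), pair(e, c))))  →  cons(c, pair(q(cons(0, e)), pair(e, c)))   [R1 at 2]
5. cons(c, pair(q(cons(0, e)), pair(e, c)))  →  cons(c, pair(cons(0, e), pair(e, c)))   [R3 at 2.1]

Reduce t₂ = cons(cons(pair(pair(c, c), e), pair(e, f(pair(pair(0, 0), cons(e, e)), q(0)))), cons(pair(cons(c, e), pair(0, f(e, 0))), q(pair(0, f(c, c))))):
1. cons(cons(pair(pair(c, c), e), pair(e, f(pair(pair(0, 0), cons(e, e)), q(0)))), cons(pair(cons(c, e), pair(0, f(e, 0))), q(pair(0, f(c, c)))))  →  cons(cons(pair(pair(c, c), e), pair(e, q(0))), cons(pair(cons(c, e), pair(0, f(e, 0))), q(pair(0, f(c, c)))))   [R1 at 1.2.2]
2. cons(cons(pair(pair(c, c), e), pair(e, q(0))), cons(pair(cons(c, e), pair(0, f(e, 0))), q(pair(0, f(c, c)))))  →  cons(cons(pair(pair(c, c), e), pair(e, 0)), cons(pair(cons(c, e), pair(0, f(e, 0))), q(pair(0, f(c, c)))))   [R3 at 1.2.2]
3. cons(cons(pair(pair(c, c), e), pair(e, 0)), cons(pair(cons(c, e), pair(0, f(e, 0))), q(pair(0, f(c, c)))))  →  cons(cons(pair(pair(c, c), e), pair(e, 0)), cons(pair(cons(c, e), pair(0, 0)), q(pair(0, f(c, c)))))   [R1 at 2.1.2.2]
4. cons(cons(pair(pair(c, c), e), pair(e, 0)), cons(pair(cons(c, e), pair(0, 0)), q(pair(0, f(c, c)))))  →  cons(cons(pair(pair(c, c), e), pair(e, 0)), cons(pair(cons(c, e), pair(0, 0)), pair(0, f(c, c))))   [R3 at 2.2]
5. cons(cons(pair(pair(c, c), e), pair(e, 0)), cons(pair(cons(c, e), pair(0, 0)), pair(0, f(c, c))))  →  cons(cons(pair(pair(c, c), e), pair(e, 0)), cons(pair(cons(c, e), pair(0, 0)), pair(0, c)))   [R1 at 2.2.2]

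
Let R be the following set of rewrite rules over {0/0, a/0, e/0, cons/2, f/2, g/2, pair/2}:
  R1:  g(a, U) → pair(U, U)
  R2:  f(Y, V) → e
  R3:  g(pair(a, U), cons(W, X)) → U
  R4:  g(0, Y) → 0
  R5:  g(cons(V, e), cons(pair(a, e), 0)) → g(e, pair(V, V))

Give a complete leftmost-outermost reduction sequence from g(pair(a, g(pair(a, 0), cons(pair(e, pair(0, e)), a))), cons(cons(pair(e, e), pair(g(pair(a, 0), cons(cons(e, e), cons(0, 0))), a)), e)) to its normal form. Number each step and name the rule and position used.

1. g(pair(a, g(pair(a, 0), cons(pair(e, pair(0, e)), a))), cons(cons(pair(e, e), pair(g(pair(a, 0), cons(cons(e, e), cons(0, 0))), a)), e))  →  g(pair(a, 0), cons(pair(e, pair(0, e)), a))   [R3 at ε]
2. g(pair(a, 0), cons(pair(e, pair(0, e)), a))  →  0   [R3 at ε]

0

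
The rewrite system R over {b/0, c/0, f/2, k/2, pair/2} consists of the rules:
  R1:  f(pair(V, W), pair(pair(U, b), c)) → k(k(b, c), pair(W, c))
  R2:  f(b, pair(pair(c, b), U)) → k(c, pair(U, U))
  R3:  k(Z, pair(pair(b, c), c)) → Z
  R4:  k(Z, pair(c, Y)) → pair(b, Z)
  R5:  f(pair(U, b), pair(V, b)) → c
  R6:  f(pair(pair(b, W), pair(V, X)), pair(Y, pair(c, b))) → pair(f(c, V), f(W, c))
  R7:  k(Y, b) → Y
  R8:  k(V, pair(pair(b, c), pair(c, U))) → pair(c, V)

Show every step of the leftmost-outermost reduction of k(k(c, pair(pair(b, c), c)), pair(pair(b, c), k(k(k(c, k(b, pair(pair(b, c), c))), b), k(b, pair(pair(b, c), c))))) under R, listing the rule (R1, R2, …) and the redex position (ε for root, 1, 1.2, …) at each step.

c

1. k(k(c, pair(pair(b, c), c)), pair(pair(b, c), k(k(k(c, k(b, pair(pair(b, c), c))), b), k(b, pair(pair(b, c), c)))))  →  k(c, pair(pair(b, c), k(k(k(c, k(b, pair(pair(b, c), c))), b), k(b, pair(pair(b, c), c)))))   [R3 at 1]
2. k(c, pair(pair(b, c), k(k(k(c, k(b, pair(pair(b, c), c))), b), k(b, pair(pair(b, c), c)))))  →  k(c, pair(pair(b, c), k(k(c, k(b, pair(pair(b, c), c))), k(b, pair(pair(b, c), c)))))   [R7 at 2.2.1]
3. k(c, pair(pair(b, c), k(k(c, k(b, pair(pair(b, c), c))), k(b, pair(pair(b, c), c)))))  →  k(c, pair(pair(b, c), k(k(c, b), k(b, pair(pair(b, c), c)))))   [R3 at 2.2.1.2]
4. k(c, pair(pair(b, c), k(k(c, b), k(b, pair(pair(b, c), c)))))  →  k(c, pair(pair(b, c), k(c, k(b, pair(pair(b, c), c)))))   [R7 at 2.2.1]
5. k(c, pair(pair(b, c), k(c, k(b, pair(pair(b, c), c)))))  →  k(c, pair(pair(b, c), k(c, b)))   [R3 at 2.2.2]
6. k(c, pair(pair(b, c), k(c, b)))  →  k(c, pair(pair(b, c), c))   [R7 at 2.2]
7. k(c, pair(pair(b, c), c))  →  c   [R3 at ε]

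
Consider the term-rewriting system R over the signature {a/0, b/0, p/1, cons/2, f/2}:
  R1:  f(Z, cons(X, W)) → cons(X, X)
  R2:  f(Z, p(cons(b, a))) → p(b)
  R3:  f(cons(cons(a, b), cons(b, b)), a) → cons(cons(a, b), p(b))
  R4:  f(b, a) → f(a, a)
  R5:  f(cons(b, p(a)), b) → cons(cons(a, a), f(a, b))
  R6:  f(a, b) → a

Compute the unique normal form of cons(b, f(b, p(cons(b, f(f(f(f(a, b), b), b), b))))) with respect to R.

cons(b, p(b))

1. cons(b, f(b, p(cons(b, f(f(f(f(a, b), b), b), b)))))  →  cons(b, f(b, p(cons(b, f(f(f(a, b), b), b)))))   [R6 at 2.2.1.2.1.1.1]
2. cons(b, f(b, p(cons(b, f(f(f(a, b), b), b)))))  →  cons(b, f(b, p(cons(b, f(f(a, b), b)))))   [R6 at 2.2.1.2.1.1]
3. cons(b, f(b, p(cons(b, f(f(a, b), b)))))  →  cons(b, f(b, p(cons(b, f(a, b)))))   [R6 at 2.2.1.2.1]
4. cons(b, f(b, p(cons(b, f(a, b)))))  →  cons(b, f(b, p(cons(b, a))))   [R6 at 2.2.1.2]
5. cons(b, f(b, p(cons(b, a))))  →  cons(b, p(b))   [R2 at 2]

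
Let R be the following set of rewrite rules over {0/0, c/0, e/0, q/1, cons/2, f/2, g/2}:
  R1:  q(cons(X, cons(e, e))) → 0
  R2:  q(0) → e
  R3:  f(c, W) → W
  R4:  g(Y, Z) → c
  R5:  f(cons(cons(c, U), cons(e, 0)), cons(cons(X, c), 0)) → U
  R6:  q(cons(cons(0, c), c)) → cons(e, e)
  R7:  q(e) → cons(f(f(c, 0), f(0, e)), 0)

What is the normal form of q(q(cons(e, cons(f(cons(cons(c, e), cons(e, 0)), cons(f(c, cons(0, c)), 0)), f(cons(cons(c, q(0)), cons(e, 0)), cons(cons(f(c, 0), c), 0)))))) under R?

1. q(q(cons(e, cons(f(cons(cons(c, e), cons(e, 0)), cons(f(c, cons(0, c)), 0)), f(cons(cons(c, q(0)), cons(e, 0)), cons(cons(f(c, 0), c), 0))))))  →  q(q(cons(e, cons(f(cons(cons(c, e), cons(e, 0)), cons(cons(0, c), 0)), f(cons(cons(c, q(0)), cons(e, 0)), cons(cons(f(c, 0), c), 0))))))   [R3 at 1.1.2.1.2.1]
2. q(q(cons(e, cons(f(cons(cons(c, e), cons(e, 0)), cons(cons(0, c), 0)), f(cons(cons(c, q(0)), cons(e, 0)), cons(cons(f(c, 0), c), 0))))))  →  q(q(cons(e, cons(e, f(cons(cons(c, q(0)), cons(e, 0)), cons(cons(f(c, 0), c), 0))))))   [R5 at 1.1.2.1]
3. q(q(cons(e, cons(e, f(cons(cons(c, q(0)), cons(e, 0)), cons(cons(f(c, 0), c), 0))))))  →  q(q(cons(e, cons(e, q(0)))))   [R5 at 1.1.2.2]
4. q(q(cons(e, cons(e, q(0)))))  →  q(q(cons(e, cons(e, e))))   [R2 at 1.1.2.2]
5. q(q(cons(e, cons(e, e))))  →  q(0)   [R1 at 1]
6. q(0)  →  e   [R2 at ε]

e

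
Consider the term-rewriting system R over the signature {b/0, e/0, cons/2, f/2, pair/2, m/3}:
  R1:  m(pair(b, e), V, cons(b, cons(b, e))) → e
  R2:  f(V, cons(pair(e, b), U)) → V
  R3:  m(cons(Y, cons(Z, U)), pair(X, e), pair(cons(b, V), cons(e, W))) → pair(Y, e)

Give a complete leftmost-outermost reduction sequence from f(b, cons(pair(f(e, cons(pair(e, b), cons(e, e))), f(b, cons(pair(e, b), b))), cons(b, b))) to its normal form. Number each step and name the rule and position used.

1. f(b, cons(pair(f(e, cons(pair(e, b), cons(e, e))), f(b, cons(pair(e, b), b))), cons(b, b)))  →  f(b, cons(pair(e, f(b, cons(pair(e, b), b))), cons(b, b)))   [R2 at 2.1.1]
2. f(b, cons(pair(e, f(b, cons(pair(e, b), b))), cons(b, b)))  →  f(b, cons(pair(e, b), cons(b, b)))   [R2 at 2.1.2]
3. f(b, cons(pair(e, b), cons(b, b)))  →  b   [R2 at ε]

b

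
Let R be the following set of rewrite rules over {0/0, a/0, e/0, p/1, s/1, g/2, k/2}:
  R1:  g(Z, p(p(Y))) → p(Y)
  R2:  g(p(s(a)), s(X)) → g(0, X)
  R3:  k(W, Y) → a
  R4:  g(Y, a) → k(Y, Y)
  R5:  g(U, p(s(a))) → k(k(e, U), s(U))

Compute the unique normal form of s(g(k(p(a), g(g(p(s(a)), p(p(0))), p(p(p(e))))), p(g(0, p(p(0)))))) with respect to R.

s(p(0))

1. s(g(k(p(a), g(g(p(s(a)), p(p(0))), p(p(p(e))))), p(g(0, p(p(0))))))  →  s(g(a, p(g(0, p(p(0))))))   [R3 at 1.1]
2. s(g(a, p(g(0, p(p(0))))))  →  s(g(a, p(p(0))))   [R1 at 1.2.1]
3. s(g(a, p(p(0))))  →  s(p(0))   [R1 at 1]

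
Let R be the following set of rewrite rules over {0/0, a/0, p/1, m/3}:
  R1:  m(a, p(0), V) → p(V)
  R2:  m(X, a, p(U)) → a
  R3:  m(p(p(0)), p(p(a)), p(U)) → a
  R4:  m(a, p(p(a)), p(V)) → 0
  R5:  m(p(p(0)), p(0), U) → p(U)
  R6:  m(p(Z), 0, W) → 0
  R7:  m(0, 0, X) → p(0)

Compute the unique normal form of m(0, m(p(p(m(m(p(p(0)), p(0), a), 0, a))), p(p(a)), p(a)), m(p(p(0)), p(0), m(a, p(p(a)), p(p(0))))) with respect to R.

a

1. m(0, m(p(p(m(m(p(p(0)), p(0), a), 0, a))), p(p(a)), p(a)), m(p(p(0)), p(0), m(a, p(p(a)), p(p(0)))))  →  m(0, m(p(p(m(p(a), 0, a))), p(p(a)), p(a)), m(p(p(0)), p(0), m(a, p(p(a)), p(p(0)))))   [R5 at 2.1.1.1.1]
2. m(0, m(p(p(m(p(a), 0, a))), p(p(a)), p(a)), m(p(p(0)), p(0), m(a, p(p(a)), p(p(0)))))  →  m(0, m(p(p(0)), p(p(a)), p(a)), m(p(p(0)), p(0), m(a, p(p(a)), p(p(0)))))   [R6 at 2.1.1.1]
3. m(0, m(p(p(0)), p(p(a)), p(a)), m(p(p(0)), p(0), m(a, p(p(a)), p(p(0)))))  →  m(0, a, m(p(p(0)), p(0), m(a, p(p(a)), p(p(0)))))   [R3 at 2]
4. m(0, a, m(p(p(0)), p(0), m(a, p(p(a)), p(p(0)))))  →  m(0, a, p(m(a, p(p(a)), p(p(0)))))   [R5 at 3]
5. m(0, a, p(m(a, p(p(a)), p(p(0)))))  →  a   [R2 at ε]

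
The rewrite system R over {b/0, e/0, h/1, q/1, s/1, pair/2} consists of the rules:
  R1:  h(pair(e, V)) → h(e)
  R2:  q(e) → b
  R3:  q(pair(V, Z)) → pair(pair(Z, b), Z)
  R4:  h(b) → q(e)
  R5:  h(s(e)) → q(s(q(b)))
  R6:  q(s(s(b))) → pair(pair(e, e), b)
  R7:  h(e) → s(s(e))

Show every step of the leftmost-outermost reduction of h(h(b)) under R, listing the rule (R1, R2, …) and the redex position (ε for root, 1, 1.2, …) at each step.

1. h(h(b))  →  h(q(e))   [R4 at 1]
2. h(q(e))  →  h(b)   [R2 at 1]
3. h(b)  →  q(e)   [R4 at ε]
4. q(e)  →  b   [R2 at ε]

b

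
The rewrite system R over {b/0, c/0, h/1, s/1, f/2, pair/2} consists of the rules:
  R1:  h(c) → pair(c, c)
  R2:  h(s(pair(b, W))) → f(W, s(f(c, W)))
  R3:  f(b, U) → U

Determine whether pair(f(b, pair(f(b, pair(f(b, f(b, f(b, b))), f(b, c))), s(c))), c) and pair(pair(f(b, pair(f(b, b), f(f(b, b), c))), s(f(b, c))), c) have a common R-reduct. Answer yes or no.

Reduce t₁ = pair(f(b, pair(f(b, pair(f(b, f(b, f(b, b))), f(b, c))), s(c))), c):
1. pair(f(b, pair(f(b, pair(f(b, f(b, f(b, b))), f(b, c))), s(c))), c)  →  pair(pair(f(b, pair(f(b, f(b, f(b, b))), f(b, c))), s(c)), c)   [R3 at 1]
2. pair(pair(f(b, pair(f(b, f(b, f(b, b))), f(b, c))), s(c)), c)  →  pair(pair(pair(f(b, f(b, f(b, b))), f(b, c)), s(c)), c)   [R3 at 1.1]
3. pair(pair(pair(f(b, f(b, f(b, b))), f(b, c)), s(c)), c)  →  pair(pair(pair(f(b, f(b, b)), f(b, c)), s(c)), c)   [R3 at 1.1.1]
4. pair(pair(pair(f(b, f(b, b)), f(b, c)), s(c)), c)  →  pair(pair(pair(f(b, b), f(b, c)), s(c)), c)   [R3 at 1.1.1]
5. pair(pair(pair(f(b, b), f(b, c)), s(c)), c)  →  pair(pair(pair(b, f(b, c)), s(c)), c)   [R3 at 1.1.1]
6. pair(pair(pair(b, f(b, c)), s(c)), c)  →  pair(pair(pair(b, c), s(c)), c)   [R3 at 1.1.2]

Reduce t₂ = pair(pair(f(b, pair(f(b, b), f(f(b, b), c))), s(f(b, c))), c):
1. pair(pair(f(b, pair(f(b, b), f(f(b, b), c))), s(f(b, c))), c)  →  pair(pair(pair(f(b, b), f(f(b, b), c)), s(f(b, c))), c)   [R3 at 1.1]
2. pair(pair(pair(f(b, b), f(f(b, b), c)), s(f(b, c))), c)  →  pair(pair(pair(b, f(f(b, b), c)), s(f(b, c))), c)   [R3 at 1.1.1]
3. pair(pair(pair(b, f(f(b, b), c)), s(f(b, c))), c)  →  pair(pair(pair(b, f(b, c)), s(f(b, c))), c)   [R3 at 1.1.2.1]
4. pair(pair(pair(b, f(b, c)), s(f(b, c))), c)  →  pair(pair(pair(b, c), s(f(b, c))), c)   [R3 at 1.1.2]
5. pair(pair(pair(b, c), s(f(b, c))), c)  →  pair(pair(pair(b, c), s(c)), c)   [R3 at 1.2.1]

yes — NF(t₁) = pair(pair(pair(b, c), s(c)), c), NF(t₂) = pair(pair(pair(b, c), s(c)), c)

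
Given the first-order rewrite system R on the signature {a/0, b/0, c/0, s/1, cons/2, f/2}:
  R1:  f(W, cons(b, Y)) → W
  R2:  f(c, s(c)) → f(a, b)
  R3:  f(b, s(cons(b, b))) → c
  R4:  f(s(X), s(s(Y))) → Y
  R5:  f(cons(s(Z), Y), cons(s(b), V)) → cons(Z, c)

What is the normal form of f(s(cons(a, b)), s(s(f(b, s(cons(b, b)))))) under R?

1. f(s(cons(a, b)), s(s(f(b, s(cons(b, b))))))  →  f(b, s(cons(b, b)))   [R4 at ε]
2. f(b, s(cons(b, b)))  →  c   [R3 at ε]

c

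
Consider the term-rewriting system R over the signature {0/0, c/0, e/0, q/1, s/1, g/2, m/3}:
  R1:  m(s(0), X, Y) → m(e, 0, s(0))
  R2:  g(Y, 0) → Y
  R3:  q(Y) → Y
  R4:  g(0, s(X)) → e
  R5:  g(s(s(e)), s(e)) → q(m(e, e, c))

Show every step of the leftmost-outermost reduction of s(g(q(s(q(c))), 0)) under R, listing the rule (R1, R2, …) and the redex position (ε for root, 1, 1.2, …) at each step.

s(s(c))

1. s(g(q(s(q(c))), 0))  →  s(q(s(q(c))))   [R2 at 1]
2. s(q(s(q(c))))  →  s(s(q(c)))   [R3 at 1]
3. s(s(q(c)))  →  s(s(c))   [R3 at 1.1]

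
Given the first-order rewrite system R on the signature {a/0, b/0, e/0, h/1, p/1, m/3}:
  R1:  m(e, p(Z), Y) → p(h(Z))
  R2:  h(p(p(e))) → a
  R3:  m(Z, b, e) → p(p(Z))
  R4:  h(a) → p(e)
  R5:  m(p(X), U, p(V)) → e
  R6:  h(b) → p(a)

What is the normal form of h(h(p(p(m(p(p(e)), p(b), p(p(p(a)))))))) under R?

p(e)

1. h(h(p(p(m(p(p(e)), p(b), p(p(p(a))))))))  →  h(h(p(p(e))))   [R5 at 1.1.1.1]
2. h(h(p(p(e))))  →  h(a)   [R2 at 1]
3. h(a)  →  p(e)   [R4 at ε]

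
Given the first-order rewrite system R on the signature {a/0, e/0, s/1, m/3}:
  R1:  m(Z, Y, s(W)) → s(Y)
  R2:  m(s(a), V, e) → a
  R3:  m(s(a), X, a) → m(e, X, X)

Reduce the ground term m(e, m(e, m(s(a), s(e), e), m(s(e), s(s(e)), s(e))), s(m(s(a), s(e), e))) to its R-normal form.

s(s(a))

1. m(e, m(e, m(s(a), s(e), e), m(s(e), s(s(e)), s(e))), s(m(s(a), s(e), e)))  →  s(m(e, m(s(a), s(e), e), m(s(e), s(s(e)), s(e))))   [R1 at ε]
2. s(m(e, m(s(a), s(e), e), m(s(e), s(s(e)), s(e))))  →  s(m(e, a, m(s(e), s(s(e)), s(e))))   [R2 at 1.2]
3. s(m(e, a, m(s(e), s(s(e)), s(e))))  →  s(m(e, a, s(s(s(e)))))   [R1 at 1.3]
4. s(m(e, a, s(s(s(e)))))  →  s(s(a))   [R1 at 1]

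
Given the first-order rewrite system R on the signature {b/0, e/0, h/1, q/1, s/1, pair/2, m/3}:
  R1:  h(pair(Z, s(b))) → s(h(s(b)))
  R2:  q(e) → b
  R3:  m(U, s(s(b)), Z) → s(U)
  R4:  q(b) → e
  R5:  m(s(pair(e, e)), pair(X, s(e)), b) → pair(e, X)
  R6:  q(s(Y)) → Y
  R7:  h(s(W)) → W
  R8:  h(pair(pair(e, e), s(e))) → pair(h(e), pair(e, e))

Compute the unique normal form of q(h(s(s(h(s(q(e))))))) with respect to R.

1. q(h(s(s(h(s(q(e)))))))  →  q(s(h(s(q(e)))))   [R7 at 1]
2. q(s(h(s(q(e)))))  →  h(s(q(e)))   [R6 at ε]
3. h(s(q(e)))  →  q(e)   [R7 at ε]
4. q(e)  →  b   [R2 at ε]

b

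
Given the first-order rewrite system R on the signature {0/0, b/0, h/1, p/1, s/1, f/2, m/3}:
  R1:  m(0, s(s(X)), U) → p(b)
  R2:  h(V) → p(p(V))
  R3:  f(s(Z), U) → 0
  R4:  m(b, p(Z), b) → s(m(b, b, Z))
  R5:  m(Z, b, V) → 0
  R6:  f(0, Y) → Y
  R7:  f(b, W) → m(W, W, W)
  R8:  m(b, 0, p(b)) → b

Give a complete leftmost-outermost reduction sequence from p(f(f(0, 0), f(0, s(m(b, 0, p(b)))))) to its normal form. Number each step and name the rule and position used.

p(s(b))

1. p(f(f(0, 0), f(0, s(m(b, 0, p(b))))))  →  p(f(0, f(0, s(m(b, 0, p(b))))))   [R6 at 1.1]
2. p(f(0, f(0, s(m(b, 0, p(b))))))  →  p(f(0, s(m(b, 0, p(b)))))   [R6 at 1]
3. p(f(0, s(m(b, 0, p(b)))))  →  p(s(m(b, 0, p(b))))   [R6 at 1]
4. p(s(m(b, 0, p(b))))  →  p(s(b))   [R8 at 1.1]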